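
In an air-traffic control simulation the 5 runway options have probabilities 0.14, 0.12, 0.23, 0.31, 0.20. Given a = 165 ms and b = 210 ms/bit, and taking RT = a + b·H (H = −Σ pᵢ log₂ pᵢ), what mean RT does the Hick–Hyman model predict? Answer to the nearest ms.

Entropy contributions −pᵢ log₂ pᵢ: 0.3971, 0.3671, 0.4877, 0.5238, 0.4644; sum H = 2.2400 bits.
RT = a + bH = 165 + 210·2.2400 = 635.41 ms.

635 ms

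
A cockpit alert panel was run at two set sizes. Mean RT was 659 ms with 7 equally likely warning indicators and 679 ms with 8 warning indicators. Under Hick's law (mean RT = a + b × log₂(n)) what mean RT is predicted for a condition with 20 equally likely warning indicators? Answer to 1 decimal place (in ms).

With log₂ n on the abscissa the relation is linear; from the two conditions:
  b = (679 − 659) / (log₂ 8 − log₂ 7) = 20 / (3 − 2.8074) = 103.818 ms/bit
  a = 659 − 103.818 × 2.8074 = 367.546 ms
Then RT(20) = 367.546 + 103.818 × log₂ 20 = 367.546 + 103.818 × 4.3219 ≈ 816.240 ms.

816.2 ms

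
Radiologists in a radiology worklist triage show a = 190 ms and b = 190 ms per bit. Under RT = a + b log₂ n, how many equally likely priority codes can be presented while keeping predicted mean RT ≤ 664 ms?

5

Set 190 + 190·log₂ n ≤ 664 → log₂ n ≤ (664 − 190)/190 = 2.4947.
So n ≤ 2^2.4947 = 5.636; the largest integer n is 5.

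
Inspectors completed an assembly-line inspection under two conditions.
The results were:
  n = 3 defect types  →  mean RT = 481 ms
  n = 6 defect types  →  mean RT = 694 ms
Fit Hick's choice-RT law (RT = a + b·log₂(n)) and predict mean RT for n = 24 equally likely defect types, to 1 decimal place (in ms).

RT is linear in log₂ n, so two points fix the line:
  b = (694 − 481) / (log₂ 6 − log₂ 3) = 213 / (2.5850 − 1.5850) = 213.000 ms/bit
  a = 481 − 213.000 × 1.5850 = 143.403 ms
Then RT(24) = 143.403 + 213.000 × log₂ 24 = 143.403 + 213.000 × 4.5850 ≈ 1120.000 ms.

1120.0 ms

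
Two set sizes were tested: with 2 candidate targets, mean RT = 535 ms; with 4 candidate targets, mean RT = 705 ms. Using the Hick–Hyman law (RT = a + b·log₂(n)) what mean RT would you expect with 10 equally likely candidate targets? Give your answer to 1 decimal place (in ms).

Solve the two-equation system in a and b:
  b = (705 − 535) / (log₂ 4 − log₂ 2) = 170 / (2 − 1) = 170.000 ms/bit
  a = 535 − 170.000 × 1 = 365.000 ms
Then RT(10) = 365.000 + 170.000 × log₂ 10 = 365.000 + 170.000 × 3.3219 ≈ 929.728 ms.

929.7 ms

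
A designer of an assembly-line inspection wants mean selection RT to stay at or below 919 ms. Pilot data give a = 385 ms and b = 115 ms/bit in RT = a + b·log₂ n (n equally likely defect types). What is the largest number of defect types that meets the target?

115·log₂ n ≤ 919 − 385 = 534, giving log₂ n ≤ 4.6435 and n ≤ 24.993. The largest whole number is 24.

24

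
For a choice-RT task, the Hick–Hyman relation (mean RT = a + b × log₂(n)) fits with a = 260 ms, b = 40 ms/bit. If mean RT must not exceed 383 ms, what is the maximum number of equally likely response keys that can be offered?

Set 260 + 40·log₂ n ≤ 383 → log₂ n ≤ (383 − 260)/40 = 3.0750.
So n ≤ 2^3.0750 = 8.427; the largest integer n is 8.

8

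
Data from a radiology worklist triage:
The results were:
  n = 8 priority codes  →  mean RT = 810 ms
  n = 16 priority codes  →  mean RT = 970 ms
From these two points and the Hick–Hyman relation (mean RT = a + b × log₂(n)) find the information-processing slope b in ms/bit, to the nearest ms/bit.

160 ms/bit

b = (RT₂ − RT₁)/(log₂ n₂ − log₂ n₁) = (970 − 810)/(4 − 3) = 160 ms/bit.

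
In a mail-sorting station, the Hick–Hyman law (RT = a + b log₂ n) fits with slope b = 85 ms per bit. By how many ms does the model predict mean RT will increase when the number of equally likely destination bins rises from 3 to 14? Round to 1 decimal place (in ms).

188.9 ms

ΔRT = (a + b log₂ n₂) − (a + b log₂ n₁) = b·(log₂ n₂ − log₂ n₁).
log₂(14) − log₂(3) = 3.8074 − 1.5850 = 2.2224.
ΔRT = 85 × 2.2224 = 188.903 ms.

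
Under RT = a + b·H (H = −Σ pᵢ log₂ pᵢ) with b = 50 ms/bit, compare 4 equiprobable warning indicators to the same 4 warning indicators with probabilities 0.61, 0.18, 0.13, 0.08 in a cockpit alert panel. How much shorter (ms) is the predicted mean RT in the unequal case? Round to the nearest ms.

The RT saving is b·ΔH. Equiprobable H₀ = log₂(4) = 2.0000 bits; with the given probabilities H = 1.5545 bits.
b·(H₀ − H) = 50 × (2.0000 − 1.5545) = 22.28 ms.

22 ms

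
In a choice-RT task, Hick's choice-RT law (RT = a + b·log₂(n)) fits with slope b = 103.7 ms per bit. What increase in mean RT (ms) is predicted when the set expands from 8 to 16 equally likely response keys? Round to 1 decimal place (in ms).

ΔRT = (a + b log₂ n₂) − (a + b log₂ n₁) = b·(log₂ n₂ − log₂ n₁).
log₂(16) − log₂(8) = log₂(16/8) = log₂(2) = 1.
ΔRT = 103.7 × 1.0000 = 103.700 ms.

103.7 ms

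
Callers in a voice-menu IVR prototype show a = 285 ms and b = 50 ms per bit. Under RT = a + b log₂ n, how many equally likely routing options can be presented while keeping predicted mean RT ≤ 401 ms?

4

Set 285 + 50·log₂ n ≤ 401 → log₂ n ≤ (401 − 285)/50 = 2.3200.
So n ≤ 2^2.3200 = 4.993; the largest integer n is 4.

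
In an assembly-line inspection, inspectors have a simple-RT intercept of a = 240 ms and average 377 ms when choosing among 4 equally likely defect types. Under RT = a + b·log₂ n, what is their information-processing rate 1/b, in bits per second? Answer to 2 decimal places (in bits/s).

14.60 bits/s

Choice component = 377 − 240 = 137 ms over log₂(4) = 2 bits.
b = 137 / 2 = 68.500 ms/bit, so 1/b = 14.599 bits/s.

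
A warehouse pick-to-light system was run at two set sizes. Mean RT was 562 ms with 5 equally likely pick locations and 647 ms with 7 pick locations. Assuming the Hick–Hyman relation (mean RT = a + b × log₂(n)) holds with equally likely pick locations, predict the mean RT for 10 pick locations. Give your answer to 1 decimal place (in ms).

With log₂ n on the abscissa the relation is linear; from the two conditions:
  b = (647 − 562) / (log₂ 7 − log₂ 5) = 85 / (2.8074 − 2.3219) = 175.104 ms/bit
  a = 562 − 175.104 × 2.3219 = 155.422 ms
Then RT(10) = 155.422 + 175.104 × log₂ 10 = 155.422 + 175.104 × 3.3219 ≈ 737.104 ms.

737.1 ms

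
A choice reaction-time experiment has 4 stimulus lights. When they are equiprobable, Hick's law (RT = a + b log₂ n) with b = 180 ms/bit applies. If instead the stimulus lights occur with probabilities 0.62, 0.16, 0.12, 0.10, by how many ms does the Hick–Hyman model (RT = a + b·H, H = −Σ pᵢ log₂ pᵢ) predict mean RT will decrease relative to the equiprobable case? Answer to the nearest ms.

Equiprobable entropy H₀ = log₂ 4 = 2.0000 bits.
Skewed entropy H = −Σ pᵢ log₂ pᵢ = 1.5499 bits.
ΔRT = b·(H₀ − H) = 180 × 0.4501 = 81.02 ms.

81 ms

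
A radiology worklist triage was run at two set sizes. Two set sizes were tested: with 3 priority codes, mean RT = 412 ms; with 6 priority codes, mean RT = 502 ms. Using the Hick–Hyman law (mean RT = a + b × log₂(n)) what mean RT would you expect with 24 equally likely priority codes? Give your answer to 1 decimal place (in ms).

682.0 ms

Fit slope and intercept:
  b = (502 − 412) / (log₂ 6 − log₂ 3) = 90 / (2.5850 − 1.5850) = 90.000 ms/bit
  a = 412 − 90.000 × 1.5850 = 269.353 ms
Then RT(24) = 269.353 + 90.000 × log₂ 24 = 269.353 + 90.000 × 4.5850 ≈ 682.000 ms.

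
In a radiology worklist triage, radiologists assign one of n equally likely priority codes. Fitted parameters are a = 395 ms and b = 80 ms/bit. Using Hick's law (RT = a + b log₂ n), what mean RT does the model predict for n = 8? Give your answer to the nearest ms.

635 ms

log₂(8) = 3 bits, so RT = 395 + 80 × 3 ≈ 635.000 ms.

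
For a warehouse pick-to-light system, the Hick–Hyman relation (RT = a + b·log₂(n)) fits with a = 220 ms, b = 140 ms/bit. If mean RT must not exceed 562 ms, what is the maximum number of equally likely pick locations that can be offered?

5

140·log₂ n ≤ 562 − 220 = 342, giving log₂ n ≤ 2.4429 and n ≤ 5.437. The largest whole number is 5.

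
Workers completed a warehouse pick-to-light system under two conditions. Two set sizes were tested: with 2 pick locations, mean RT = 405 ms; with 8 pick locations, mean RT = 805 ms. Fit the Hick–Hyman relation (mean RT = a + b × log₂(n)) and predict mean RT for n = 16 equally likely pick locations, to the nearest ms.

1005 ms

With log₂ n on the abscissa the relation is linear; from the two conditions:
  b = (805 − 405) / (log₂ 8 − log₂ 2) = 400 / (3 − 1) = 200 ms/bit
  a = 405 − 200 × 1 = 205 ms
Then RT(16) = 205 + 200 × log₂ 16 = 205 + 200 × 4 ≈ 1005.000 ms.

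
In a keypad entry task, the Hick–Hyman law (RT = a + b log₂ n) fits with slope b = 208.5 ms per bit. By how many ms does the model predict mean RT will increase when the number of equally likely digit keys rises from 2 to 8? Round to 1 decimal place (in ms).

ΔRT = (a + b log₂ n₂) − (a + b log₂ n₁) = b·(log₂ n₂ − log₂ n₁).
log₂(8) − log₂(2) = log₂(8/2) = log₂(4) = 2.
ΔRT = 208.5 × 2.0000 = 417.000 ms.

417.0 ms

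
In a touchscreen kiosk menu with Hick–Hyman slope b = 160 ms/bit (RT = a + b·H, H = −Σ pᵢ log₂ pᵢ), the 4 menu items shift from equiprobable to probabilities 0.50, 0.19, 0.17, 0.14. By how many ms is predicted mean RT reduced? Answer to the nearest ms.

Equiprobable entropy H₀ = log₂ 4 = 2.0000 bits.
Skewed entropy H = −Σ pᵢ log₂ pᵢ = 1.7869 bits.
ΔRT = b·(H₀ − H) = 160 × 0.2131 = 34.09 ms.

34 ms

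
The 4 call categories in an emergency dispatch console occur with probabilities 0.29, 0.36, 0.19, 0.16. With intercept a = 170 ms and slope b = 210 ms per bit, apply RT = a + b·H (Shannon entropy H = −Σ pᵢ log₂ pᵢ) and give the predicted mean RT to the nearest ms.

575 ms

Entropy contributions −pᵢ log₂ pᵢ: 0.5179, 0.5306, 0.4552, 0.4230; sum H = 1.9268 bits.
RT = a + bH = 170 + 210·1.9268 = 574.62 ms.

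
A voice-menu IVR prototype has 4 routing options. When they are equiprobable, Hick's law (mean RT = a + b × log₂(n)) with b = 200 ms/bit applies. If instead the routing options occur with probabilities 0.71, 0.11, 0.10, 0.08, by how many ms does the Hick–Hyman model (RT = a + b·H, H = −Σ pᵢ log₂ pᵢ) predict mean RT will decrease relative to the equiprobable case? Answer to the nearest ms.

The RT saving is b·ΔH. Equiprobable H₀ = log₂(4) = 2.0000 bits; with the given probabilities H = 1.3248 bits.
b·(H₀ − H) = 200 × (2.0000 − 1.3248) = 135.04 ms.

135 ms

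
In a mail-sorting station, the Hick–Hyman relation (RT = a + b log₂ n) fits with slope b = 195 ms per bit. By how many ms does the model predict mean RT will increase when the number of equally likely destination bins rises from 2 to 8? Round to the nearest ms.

390 ms

ΔRT = (a + b log₂ n₂) − (a + b log₂ n₁) = b·(log₂ n₂ − log₂ n₁).
log₂(8) − log₂(2) = log₂(8/2) = log₂(4) = 2.
ΔRT = 195 × 2.0000 = 390.000 ms.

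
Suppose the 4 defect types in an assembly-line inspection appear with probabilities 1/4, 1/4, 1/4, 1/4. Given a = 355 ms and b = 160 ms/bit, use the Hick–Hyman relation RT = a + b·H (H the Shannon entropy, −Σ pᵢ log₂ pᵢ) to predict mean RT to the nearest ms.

Each term −pᵢ log₂ pᵢ: 0.25·2 + 0.25·2 + 0.25·2 + 0.25·2; summed, H = 2.000 bits.
Mean RT = a + bH = 355 + 160·2.000 = 675.00 ms.

675 ms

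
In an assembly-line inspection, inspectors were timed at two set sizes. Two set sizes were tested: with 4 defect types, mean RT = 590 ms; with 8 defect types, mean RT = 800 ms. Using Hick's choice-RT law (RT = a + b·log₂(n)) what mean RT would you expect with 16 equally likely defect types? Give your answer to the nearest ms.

Solve the two-equation system in a and b:
  b = (800 − 590) / (log₂ 8 − log₂ 4) = 210 / (3 − 2) = 210 ms/bit
  a = 590 − 210 × 2 = 170 ms
Then RT(16) = 170 + 210 × log₂ 16 = 170 + 210 × 4 ≈ 1010.000 ms.

1010 ms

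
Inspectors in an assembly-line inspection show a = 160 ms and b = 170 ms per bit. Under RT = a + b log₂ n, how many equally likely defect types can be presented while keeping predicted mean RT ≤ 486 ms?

3

170·log₂ n ≤ 486 − 160 = 326, giving log₂ n ≤ 1.9176 and n ≤ 3.778. The largest whole number is 3.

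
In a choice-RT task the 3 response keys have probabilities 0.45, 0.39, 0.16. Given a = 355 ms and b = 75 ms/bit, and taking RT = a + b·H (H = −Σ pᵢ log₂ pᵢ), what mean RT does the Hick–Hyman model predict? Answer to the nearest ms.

H = 0.45·log₂(1/0.45) + 0.39·log₂(1/0.39) + 0.16·log₂(1/0.16) = 1.4712 bits.
RT = 355 + 75 × 1.4712 = 465.34 ms.

465 ms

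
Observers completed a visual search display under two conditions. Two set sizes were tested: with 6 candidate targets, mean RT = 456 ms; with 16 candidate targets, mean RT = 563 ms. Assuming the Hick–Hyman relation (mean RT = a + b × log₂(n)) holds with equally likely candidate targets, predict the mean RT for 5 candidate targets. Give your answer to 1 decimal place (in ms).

RT is linear in log₂ n, so two points fix the line:
  b = (563 − 456) / (log₂ 16 − log₂ 6) = 107 / (4 − 2.5850) = 75.616 ms/bit
  a = 456 − 75.616 × 2.5850 = 260.535 ms
Then RT(5) = 260.535 + 75.616 × log₂ 5 = 260.535 + 75.616 × 2.3219 ≈ 436.110 ms.

436.1 ms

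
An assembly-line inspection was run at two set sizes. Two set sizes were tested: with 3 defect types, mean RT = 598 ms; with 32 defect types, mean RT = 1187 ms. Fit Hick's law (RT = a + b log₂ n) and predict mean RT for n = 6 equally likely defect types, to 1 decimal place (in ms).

Solve the two-equation system in a and b:
  b = (1187 − 598) / (log₂ 32 − log₂ 3) = 589 / (5 − 1.5850) = 172.472 ms/bit
  a = 598 − 172.472 × 1.5850 = 324.638 ms
Then RT(6) = 324.638 + 172.472 × log₂ 6 = 324.638 + 172.472 × 2.5850 ≈ 770.472 ms.

770.5 ms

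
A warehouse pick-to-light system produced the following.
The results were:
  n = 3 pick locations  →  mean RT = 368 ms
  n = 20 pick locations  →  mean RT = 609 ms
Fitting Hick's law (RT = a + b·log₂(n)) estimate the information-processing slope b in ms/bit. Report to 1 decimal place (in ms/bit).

Slope: b = (609 − 368) / (log₂ 20 − log₂ 3) = 241/2.7370 = 88.054 ms/bit.

88.1 ms/bit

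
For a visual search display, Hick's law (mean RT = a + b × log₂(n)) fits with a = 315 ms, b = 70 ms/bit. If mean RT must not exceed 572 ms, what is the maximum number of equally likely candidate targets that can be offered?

12

Information budget: (572 − 315)/70 = 3.6714 bits, so n ≤ 2^3.6714 = 12.741 → at most 12.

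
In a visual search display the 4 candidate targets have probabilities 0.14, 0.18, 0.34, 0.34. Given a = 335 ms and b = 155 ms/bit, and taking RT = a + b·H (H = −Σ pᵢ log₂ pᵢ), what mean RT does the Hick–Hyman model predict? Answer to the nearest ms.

H = 0.14·log₂(1/0.14) + 0.18·log₂(1/0.18) + 0.34·log₂(1/0.34) + 0.34·log₂(1/0.34) = 1.9008 bits.
RT = 335 + 155 × 1.9008 = 629.62 ms.

630 ms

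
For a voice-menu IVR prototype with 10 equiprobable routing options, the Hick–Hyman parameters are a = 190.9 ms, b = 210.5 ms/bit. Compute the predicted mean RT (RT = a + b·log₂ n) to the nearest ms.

890 ms

log₂(10) = 3.3219 bits, so RT = 190.9 + 210.5 × 3.3219 ≈ 890.166 ms.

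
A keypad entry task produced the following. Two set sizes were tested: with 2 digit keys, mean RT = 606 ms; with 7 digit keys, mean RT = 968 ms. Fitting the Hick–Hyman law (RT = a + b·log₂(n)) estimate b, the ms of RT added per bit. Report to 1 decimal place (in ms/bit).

200.3 ms/bit

Slope: b = (968 − 606) / (log₂ 7 − log₂ 2) = 362/1.8074 = 200.293 ms/bit.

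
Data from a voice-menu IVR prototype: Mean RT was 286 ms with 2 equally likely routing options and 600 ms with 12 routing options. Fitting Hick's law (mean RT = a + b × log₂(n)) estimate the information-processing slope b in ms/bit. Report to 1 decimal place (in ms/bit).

121.5 ms/bit

The slope on a log₂ axis is (600 − 286) / (3.5850 − 1) = 121.472 ms/bit.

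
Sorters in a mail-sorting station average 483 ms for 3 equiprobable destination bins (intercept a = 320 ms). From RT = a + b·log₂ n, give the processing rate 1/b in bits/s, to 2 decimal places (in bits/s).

9.72 bits/s

b = (483 − 320)/log₂ 3 = 163/1.5850 = 102.842 ms per bit = 0.10284 s/bit; the reciprocal is 9.724 bits/s.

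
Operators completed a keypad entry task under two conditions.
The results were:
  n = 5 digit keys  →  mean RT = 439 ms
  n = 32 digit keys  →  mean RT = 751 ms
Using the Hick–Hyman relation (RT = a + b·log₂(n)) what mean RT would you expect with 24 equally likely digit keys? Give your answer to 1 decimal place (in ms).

702.6 ms

With log₂ n on the abscissa the relation is linear; from the two conditions:
  b = (751 − 439) / (log₂ 32 − log₂ 5) = 312 / (5 − 2.3219) = 116.502 ms/bit
  a = 439 − 116.502 × 2.3219 = 168.491 ms
Then RT(24) = 168.491 + 116.502 × log₂ 24 = 168.491 + 116.502 × 4.5850 ≈ 702.647 ms.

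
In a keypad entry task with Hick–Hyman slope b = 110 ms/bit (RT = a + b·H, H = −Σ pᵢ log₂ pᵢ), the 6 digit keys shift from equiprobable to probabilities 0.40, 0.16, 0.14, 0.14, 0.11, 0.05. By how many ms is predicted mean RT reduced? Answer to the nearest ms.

30 ms

Equiprobable entropy H₀ = log₂ 6 = 2.5850 bits.
Skewed entropy H = −Σ pᵢ log₂ pᵢ = 2.3124 bits.
ΔRT = b·(H₀ − H) = 110 × 0.2726 = 29.98 ms.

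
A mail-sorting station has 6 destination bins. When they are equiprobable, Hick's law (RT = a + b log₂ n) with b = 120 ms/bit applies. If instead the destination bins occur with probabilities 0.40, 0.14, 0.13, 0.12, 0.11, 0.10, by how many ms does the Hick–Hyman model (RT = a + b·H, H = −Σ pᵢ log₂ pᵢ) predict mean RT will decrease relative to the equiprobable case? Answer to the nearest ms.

The RT saving is b·ΔH. Equiprobable H₀ = log₂(6) = 2.5850 bits; with the given probabilities H = 2.3581 bits.
b·(H₀ − H) = 120 × (2.5850 − 2.3581) = 27.23 ms.

27 ms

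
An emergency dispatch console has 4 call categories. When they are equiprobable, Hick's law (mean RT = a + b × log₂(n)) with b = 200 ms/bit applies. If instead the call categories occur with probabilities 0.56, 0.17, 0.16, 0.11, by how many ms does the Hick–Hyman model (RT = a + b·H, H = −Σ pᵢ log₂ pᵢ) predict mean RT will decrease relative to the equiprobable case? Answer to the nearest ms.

65 ms

Equiprobable entropy H₀ = log₂ 4 = 2.0000 bits.
Skewed entropy H = −Σ pᵢ log₂ pᵢ = 1.6763 bits.
ΔRT = b·(H₀ − H) = 200 × 0.3237 = 64.73 ms.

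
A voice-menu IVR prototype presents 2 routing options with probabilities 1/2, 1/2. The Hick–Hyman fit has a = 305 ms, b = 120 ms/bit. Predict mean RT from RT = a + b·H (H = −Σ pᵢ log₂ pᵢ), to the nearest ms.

425 ms

H = −Σ pᵢ log₂ pᵢ = 0.5·1 + 0.5·1 = 1.000 bits.
RT = 305 + 120 × 1.000 = 425.00 ms.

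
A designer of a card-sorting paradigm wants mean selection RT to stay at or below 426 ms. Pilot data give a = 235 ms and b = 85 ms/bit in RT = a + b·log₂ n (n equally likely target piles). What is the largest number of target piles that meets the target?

4

Set 235 + 85·log₂ n ≤ 426 → log₂ n ≤ (426 − 235)/85 = 2.2471.
So n ≤ 2^2.2471 = 4.747; the largest integer n is 4.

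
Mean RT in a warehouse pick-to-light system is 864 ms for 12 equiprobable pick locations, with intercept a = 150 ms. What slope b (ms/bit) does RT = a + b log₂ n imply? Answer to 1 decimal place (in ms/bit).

199.2 ms/bit

log₂(12) = 3.5850 bits.
b = (RT − a)/log₂ n = (864 − 150) / 3.5850 = 199.165 ms/bit.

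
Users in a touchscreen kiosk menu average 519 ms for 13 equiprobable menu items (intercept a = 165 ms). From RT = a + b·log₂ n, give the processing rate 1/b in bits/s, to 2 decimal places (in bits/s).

10.45 bits/s

b = (519 − 165)/log₂ 13 = 354/3.7004 = 95.664 ms per bit = 0.09566 s/bit; the reciprocal is 10.453 bits/s.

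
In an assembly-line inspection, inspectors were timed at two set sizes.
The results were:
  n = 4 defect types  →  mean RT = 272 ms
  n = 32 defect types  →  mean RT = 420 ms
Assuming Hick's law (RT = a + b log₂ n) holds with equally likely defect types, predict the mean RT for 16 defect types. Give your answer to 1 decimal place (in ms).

370.7 ms

Fit slope and intercept:
  b = (420 − 272) / (log₂ 32 − log₂ 4) = 148 / (5 − 2) = 49.333 ms/bit
  a = 272 − 49.333 × 2 = 173.333 ms
Then RT(16) = 173.333 + 49.333 × log₂ 16 = 173.333 + 49.333 × 4 ≈ 370.667 ms.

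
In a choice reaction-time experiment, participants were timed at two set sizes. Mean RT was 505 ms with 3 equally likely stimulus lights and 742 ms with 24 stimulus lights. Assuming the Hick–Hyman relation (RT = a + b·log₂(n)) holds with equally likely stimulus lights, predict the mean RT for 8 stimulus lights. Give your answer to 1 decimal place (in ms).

616.8 ms

Fit slope and intercept:
  b = (742 − 505) / (log₂ 24 − log₂ 3) = 237 / (4.5850 − 1.5850) = 79.000 ms/bit
  a = 505 − 79.000 × 1.5850 = 379.788 ms
Then RT(8) = 379.788 + 79.000 × log₂ 8 = 379.788 + 79.000 × 3 ≈ 616.788 ms.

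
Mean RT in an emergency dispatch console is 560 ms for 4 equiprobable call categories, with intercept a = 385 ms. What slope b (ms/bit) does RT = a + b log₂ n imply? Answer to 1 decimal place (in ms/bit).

87.5 ms/bit

4 alternatives carry log₂ 4 = 2 bits; the choice cost is 560 − 385 = 175 ms, so b = 175/2 = 87.500 ms/bit.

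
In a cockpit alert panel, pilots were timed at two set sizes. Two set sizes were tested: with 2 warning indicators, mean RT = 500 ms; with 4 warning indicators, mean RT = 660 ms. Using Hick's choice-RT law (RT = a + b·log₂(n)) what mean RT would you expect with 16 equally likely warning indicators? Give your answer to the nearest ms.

980 ms

With log₂ n on the abscissa the relation is linear; from the two conditions:
  b = (660 − 500) / (log₂ 4 − log₂ 2) = 160 / (2 − 1) = 160 ms/bit
  a = 500 − 160 × 1 = 340 ms
Then RT(16) = 340 + 160 × log₂ 16 = 340 + 160 × 4 ≈ 980.000 ms.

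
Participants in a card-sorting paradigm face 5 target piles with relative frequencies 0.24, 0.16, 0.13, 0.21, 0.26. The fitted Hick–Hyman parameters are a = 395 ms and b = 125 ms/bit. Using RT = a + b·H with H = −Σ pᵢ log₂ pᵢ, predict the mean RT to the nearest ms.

680 ms

H = 0.24·log₂(1/0.24) + 0.16·log₂(1/0.16) + 0.13·log₂(1/0.13) + 0.21·log₂(1/0.21) + 0.26·log₂(1/0.26) = 2.2779 bits.
RT = 395 + 125 × 2.2779 = 679.74 ms.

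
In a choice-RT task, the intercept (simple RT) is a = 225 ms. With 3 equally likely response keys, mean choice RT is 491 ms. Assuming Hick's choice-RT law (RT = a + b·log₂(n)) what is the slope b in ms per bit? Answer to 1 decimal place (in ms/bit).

167.8 ms/bit

3 alternatives carry log₂ 3 = 1.5850 bits; the choice cost is 491 − 225 = 266 ms, so b = 266/1.5850 = 167.827 ms/bit.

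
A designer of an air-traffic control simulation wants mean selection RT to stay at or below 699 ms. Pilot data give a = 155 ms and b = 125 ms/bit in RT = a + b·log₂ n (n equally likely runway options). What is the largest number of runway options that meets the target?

Set 155 + 125·log₂ n ≤ 699 → log₂ n ≤ (699 − 155)/125 = 4.3520.
So n ≤ 2^4.3520 = 20.421; the largest integer n is 20.

20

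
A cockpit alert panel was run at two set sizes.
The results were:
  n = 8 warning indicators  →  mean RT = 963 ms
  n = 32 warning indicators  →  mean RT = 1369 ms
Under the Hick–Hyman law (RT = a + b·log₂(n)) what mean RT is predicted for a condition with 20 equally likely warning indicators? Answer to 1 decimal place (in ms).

1231.4 ms

Solve the two-equation system in a and b:
  b = (1369 − 963) / (log₂ 32 − log₂ 8) = 406 / (5 − 3) = 203.000 ms/bit
  a = 963 − 203.000 × 3 = 354.000 ms
Then RT(20) = 354.000 + 203.000 × log₂ 20 = 354.000 + 203.000 × 4.3219 ≈ 1231.351 ms.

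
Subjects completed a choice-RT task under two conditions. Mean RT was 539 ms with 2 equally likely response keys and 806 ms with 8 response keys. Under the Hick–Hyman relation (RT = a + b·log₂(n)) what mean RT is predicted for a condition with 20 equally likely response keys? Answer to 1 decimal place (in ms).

982.5 ms

Fit slope and intercept:
  b = (806 − 539) / (log₂ 8 − log₂ 2) = 267 / (3 − 1) = 133.500 ms/bit
  a = 539 − 133.500 × 1 = 405.500 ms
Then RT(20) = 405.500 + 133.500 × log₂ 20 = 405.500 + 133.500 × 4.3219 ≈ 982.477 ms.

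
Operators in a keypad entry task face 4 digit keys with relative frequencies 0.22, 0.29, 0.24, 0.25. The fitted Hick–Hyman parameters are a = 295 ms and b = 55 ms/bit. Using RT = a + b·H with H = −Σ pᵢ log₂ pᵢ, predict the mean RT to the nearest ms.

405 ms

H = 0.22·log₂(1/0.22) + 0.29·log₂(1/0.29) + 0.24·log₂(1/0.24) + 0.25·log₂(1/0.25) = 1.9926 bits.
RT = 295 + 55 × 1.9926 = 404.59 ms.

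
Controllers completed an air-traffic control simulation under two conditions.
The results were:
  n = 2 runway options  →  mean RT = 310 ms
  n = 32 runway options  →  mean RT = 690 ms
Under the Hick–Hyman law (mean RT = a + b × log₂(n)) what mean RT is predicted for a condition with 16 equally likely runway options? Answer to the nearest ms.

595 ms

Solve the two-equation system in a and b:
  b = (690 − 310) / (log₂ 32 − log₂ 2) = 380 / (5 − 1) = 95 ms/bit
  a = 310 − 95 × 1 = 215 ms
Then RT(16) = 215 + 95 × log₂ 16 = 215 + 95 × 4 ≈ 595.000 ms.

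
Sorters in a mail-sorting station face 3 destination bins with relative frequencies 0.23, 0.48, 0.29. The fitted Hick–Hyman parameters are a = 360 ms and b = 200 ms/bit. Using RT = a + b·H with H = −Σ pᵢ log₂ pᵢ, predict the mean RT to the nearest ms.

H = 0.23·log₂(1/0.23) + 0.48·log₂(1/0.48) + 0.29·log₂(1/0.29) = 1.5138 bits.
RT = 360 + 200 × 1.5138 = 662.77 ms.

663 ms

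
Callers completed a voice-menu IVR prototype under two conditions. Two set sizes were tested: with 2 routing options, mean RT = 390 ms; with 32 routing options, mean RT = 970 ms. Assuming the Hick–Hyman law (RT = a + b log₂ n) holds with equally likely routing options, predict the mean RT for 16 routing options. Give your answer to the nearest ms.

RT is linear in log₂ n, so two points fix the line:
  b = (970 − 390) / (log₂ 32 − log₂ 2) = 580 / (5 − 1) = 145 ms/bit
  a = 390 − 145 × 1 = 245 ms
Then RT(16) = 245 + 145 × log₂ 16 = 245 + 145 × 4 ≈ 825.000 ms.

825 ms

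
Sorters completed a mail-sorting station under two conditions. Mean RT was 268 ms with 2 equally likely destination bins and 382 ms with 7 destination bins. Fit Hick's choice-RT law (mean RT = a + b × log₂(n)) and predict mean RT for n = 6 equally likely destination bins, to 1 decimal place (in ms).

368.0 ms

Solve the two-equation system in a and b:
  b = (382 − 268) / (log₂ 7 − log₂ 2) = 114 / (2.8074 − 1) = 63.076 ms/bit
  a = 268 − 63.076 × 1 = 204.924 ms
Then RT(6) = 204.924 + 63.076 × log₂ 6 = 204.924 + 63.076 × 2.5850 ≈ 367.972 ms.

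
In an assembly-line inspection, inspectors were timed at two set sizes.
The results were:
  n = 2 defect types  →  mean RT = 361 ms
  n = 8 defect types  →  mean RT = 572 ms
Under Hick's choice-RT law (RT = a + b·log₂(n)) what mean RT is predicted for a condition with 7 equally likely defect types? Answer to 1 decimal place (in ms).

With log₂ n on the abscissa the relation is linear; from the two conditions:
  b = (572 − 361) / (log₂ 8 − log₂ 2) = 211 / (3 − 1) = 105.500 ms/bit
  a = 361 − 105.500 × 1 = 255.500 ms
Then RT(7) = 255.500 + 105.500 × log₂ 7 = 255.500 + 105.500 × 2.8074 ≈ 551.676 ms.

551.7 ms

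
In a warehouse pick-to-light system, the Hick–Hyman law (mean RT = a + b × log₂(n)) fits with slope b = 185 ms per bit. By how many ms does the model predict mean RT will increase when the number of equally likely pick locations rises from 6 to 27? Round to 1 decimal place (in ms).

401.4 ms

The intercept a cancels: ΔRT = b·(log₂ n₂ − log₂ n₁) = b·log₂(n₂/n₁).
log₂(27) − log₂(6) = 4.7549 − 2.5850 = 2.1699.
ΔRT = 185 × 2.1699 = 401.436 ms.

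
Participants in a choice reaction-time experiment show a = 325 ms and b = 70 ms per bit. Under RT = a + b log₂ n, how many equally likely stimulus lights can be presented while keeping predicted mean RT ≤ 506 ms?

70·log₂ n ≤ 506 − 325 = 181, giving log₂ n ≤ 2.5857 and n ≤ 6.003. The largest whole number is 6.

6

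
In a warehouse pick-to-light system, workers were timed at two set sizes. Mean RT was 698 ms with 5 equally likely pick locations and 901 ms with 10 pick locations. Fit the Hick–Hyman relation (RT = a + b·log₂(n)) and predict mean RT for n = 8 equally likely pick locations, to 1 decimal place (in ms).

RT is linear in log₂ n, so two points fix the line:
  b = (901 − 698) / (log₂ 10 − log₂ 5) = 203 / (3.3219 − 2.3219) = 203.000 ms/bit
  a = 698 − 203.000 × 2.3219 = 226.649 ms
Then RT(8) = 226.649 + 203.000 × log₂ 8 = 226.649 + 203.000 × 3 ≈ 835.649 ms.

835.6 ms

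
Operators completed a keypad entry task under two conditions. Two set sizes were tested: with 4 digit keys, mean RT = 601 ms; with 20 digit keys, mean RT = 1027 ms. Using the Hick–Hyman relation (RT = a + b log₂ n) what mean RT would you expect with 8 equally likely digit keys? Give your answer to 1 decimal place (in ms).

784.5 ms

RT is linear in log₂ n, so two points fix the line:
  b = (1027 − 601) / (log₂ 20 − log₂ 4) = 426 / (4.3219 − 2) = 183.468 ms/bit
  a = 601 − 183.468 × 2 = 234.064 ms
Then RT(8) = 234.064 + 183.468 × log₂ 8 = 234.064 + 183.468 × 3 ≈ 784.468 ms.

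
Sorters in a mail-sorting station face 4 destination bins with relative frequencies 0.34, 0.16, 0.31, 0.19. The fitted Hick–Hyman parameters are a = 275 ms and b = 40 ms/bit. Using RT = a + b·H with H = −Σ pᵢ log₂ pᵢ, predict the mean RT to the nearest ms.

Entropy contributions −pᵢ log₂ pᵢ: 0.5292, 0.4230, 0.5238, 0.4552; sum H = 1.9312 bits.
RT = a + bH = 275 + 40·1.9312 = 352.25 ms.

352 ms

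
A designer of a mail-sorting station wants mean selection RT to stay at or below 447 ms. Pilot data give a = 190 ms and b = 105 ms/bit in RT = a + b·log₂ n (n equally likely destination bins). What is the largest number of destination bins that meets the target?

5

Set 190 + 105·log₂ n ≤ 447 → log₂ n ≤ (447 − 190)/105 = 2.4476.
So n ≤ 2^2.4476 = 5.455; the largest integer n is 5.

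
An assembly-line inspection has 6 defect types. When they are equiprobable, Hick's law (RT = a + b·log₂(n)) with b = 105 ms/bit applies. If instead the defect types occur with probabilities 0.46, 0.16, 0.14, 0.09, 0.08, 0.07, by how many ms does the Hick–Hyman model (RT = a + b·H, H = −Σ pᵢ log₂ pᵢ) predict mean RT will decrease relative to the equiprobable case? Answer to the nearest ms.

Equiprobable entropy H₀ = log₂ 6 = 2.5850 bits.
Skewed entropy H = −Σ pᵢ log₂ pᵢ = 2.2082 bits.
ΔRT = b·(H₀ − H) = 105 × 0.3768 = 39.56 ms.

40 ms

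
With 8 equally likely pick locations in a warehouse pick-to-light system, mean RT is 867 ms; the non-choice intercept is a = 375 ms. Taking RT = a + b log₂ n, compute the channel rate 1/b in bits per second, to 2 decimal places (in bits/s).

6.10 bits/s

b = (867 − 375)/log₂ 8 = 492/3 = 164.000 ms per bit = 0.16400 s/bit; the reciprocal is 6.098 bits/s.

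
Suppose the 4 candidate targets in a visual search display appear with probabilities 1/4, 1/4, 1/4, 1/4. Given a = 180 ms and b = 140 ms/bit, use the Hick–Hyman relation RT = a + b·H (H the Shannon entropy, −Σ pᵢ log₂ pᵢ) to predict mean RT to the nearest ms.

Each term −pᵢ log₂ pᵢ: 0.25·2 + 0.25·2 + 0.25·2 + 0.25·2; summed, H = 2.000 bits.
Mean RT = a + bH = 180 + 140·2.000 = 460.00 ms.

460 ms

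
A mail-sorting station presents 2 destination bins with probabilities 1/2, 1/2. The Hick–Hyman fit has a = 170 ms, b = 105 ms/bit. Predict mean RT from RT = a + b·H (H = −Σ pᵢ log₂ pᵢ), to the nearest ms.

Each term −pᵢ log₂ pᵢ: 0.5·1 + 0.5·1; summed, H = 1.000 bits.
Mean RT = a + bH = 170 + 105·1.000 = 275.00 ms.

275 ms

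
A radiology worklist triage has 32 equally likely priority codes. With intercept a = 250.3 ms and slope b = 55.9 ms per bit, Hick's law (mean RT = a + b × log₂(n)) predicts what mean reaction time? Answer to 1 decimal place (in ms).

log₂(32) = 5 bits, so RT = 250.3 + 55.9 × 5 ≈ 529.800 ms.

529.8 ms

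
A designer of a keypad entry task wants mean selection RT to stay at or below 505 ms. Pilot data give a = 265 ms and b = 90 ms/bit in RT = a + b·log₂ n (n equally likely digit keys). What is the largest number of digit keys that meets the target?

6

Set 265 + 90·log₂ n ≤ 505 → log₂ n ≤ (505 − 265)/90 = 2.6667.
So n ≤ 2^2.6667 = 6.350; the largest integer n is 6.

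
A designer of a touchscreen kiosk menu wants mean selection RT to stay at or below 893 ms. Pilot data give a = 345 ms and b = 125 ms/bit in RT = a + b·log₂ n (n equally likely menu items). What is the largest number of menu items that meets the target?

Set 345 + 125·log₂ n ≤ 893 → log₂ n ≤ (893 − 345)/125 = 4.3840.
So n ≤ 2^4.3840 = 20.879; the largest integer n is 20.

20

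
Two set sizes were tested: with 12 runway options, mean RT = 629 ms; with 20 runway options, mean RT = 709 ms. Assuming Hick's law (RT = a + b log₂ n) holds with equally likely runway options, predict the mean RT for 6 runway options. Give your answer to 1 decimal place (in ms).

With log₂ n on the abscissa the relation is linear; from the two conditions:
  b = (709 − 629) / (log₂ 20 − log₂ 12) = 80 / (4.3219 − 3.5850) = 108.553 ms/bit
  a = 629 − 108.553 × 3.5850 = 239.841 ms
Then RT(6) = 239.841 + 108.553 × log₂ 6 = 239.841 + 108.553 × 2.5850 ≈ 520.447 ms.

520.4 ms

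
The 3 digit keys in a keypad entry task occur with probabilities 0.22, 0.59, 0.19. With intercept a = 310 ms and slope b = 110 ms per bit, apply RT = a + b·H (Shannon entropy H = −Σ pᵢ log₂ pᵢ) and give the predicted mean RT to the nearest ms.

H = 0.22·log₂(1/0.22) + 0.59·log₂(1/0.59) + 0.19·log₂(1/0.19) = 1.3849 bits.
RT = 310 + 110 × 1.3849 = 462.34 ms.

462 ms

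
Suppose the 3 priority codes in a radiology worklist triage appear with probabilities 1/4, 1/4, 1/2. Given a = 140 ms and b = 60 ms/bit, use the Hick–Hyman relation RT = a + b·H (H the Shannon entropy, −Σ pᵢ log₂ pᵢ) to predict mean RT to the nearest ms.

Each term −pᵢ log₂ pᵢ: 0.25·2 + 0.25·2 + 0.5·1; summed, H = 1.500 bits.
Mean RT = a + bH = 140 + 60·1.500 = 230.00 ms.

230 ms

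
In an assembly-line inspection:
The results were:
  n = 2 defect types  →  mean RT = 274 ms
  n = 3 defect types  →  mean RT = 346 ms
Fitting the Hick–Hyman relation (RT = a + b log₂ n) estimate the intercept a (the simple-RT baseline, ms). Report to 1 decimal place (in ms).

150.9 ms

b = (RT₂ − RT₁)/(log₂ n₂ − log₂ n₁) = (346 − 274)/(1.5850 − 1) = 123.085 ms/bit.
Intercept: a = 274 − 123.085·log₂(2) = 150.915 ms.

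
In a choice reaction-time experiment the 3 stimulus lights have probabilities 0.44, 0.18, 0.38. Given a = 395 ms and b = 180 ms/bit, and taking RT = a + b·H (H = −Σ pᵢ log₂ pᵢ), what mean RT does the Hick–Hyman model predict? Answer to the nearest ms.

664 ms

Entropy contributions −pᵢ log₂ pᵢ: 0.5211, 0.4453, 0.5305; sum H = 1.4969 bits.
RT = a + bH = 395 + 180·1.4969 = 664.44 ms.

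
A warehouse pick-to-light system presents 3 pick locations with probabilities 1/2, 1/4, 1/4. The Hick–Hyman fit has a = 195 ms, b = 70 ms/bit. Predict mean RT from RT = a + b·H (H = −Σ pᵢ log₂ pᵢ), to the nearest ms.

H = −Σ pᵢ log₂ pᵢ = 0.5·1 + 0.25·2 + 0.25·2 = 1.500 bits.
RT = 195 + 70 × 1.500 = 300.00 ms.

300 ms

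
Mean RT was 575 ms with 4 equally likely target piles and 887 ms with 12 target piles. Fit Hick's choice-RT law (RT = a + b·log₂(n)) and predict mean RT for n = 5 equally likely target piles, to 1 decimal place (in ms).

638.4 ms

Fit slope and intercept:
  b = (887 − 575) / (log₂ 12 − log₂ 4) = 312 / (3.5850 − 2) = 196.850 ms/bit
  a = 575 − 196.850 × 2 = 181.300 ms
Then RT(5) = 181.300 + 196.850 × log₂ 5 = 181.300 + 196.850 × 2.3219 ≈ 638.372 ms.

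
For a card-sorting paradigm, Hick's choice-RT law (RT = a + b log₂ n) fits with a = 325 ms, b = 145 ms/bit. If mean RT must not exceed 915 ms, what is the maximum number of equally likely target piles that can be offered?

16

Set 325 + 145·log₂ n ≤ 915 → log₂ n ≤ (915 − 325)/145 = 4.0690.
So n ≤ 2^4.0690 = 16.783; the largest integer n is 16.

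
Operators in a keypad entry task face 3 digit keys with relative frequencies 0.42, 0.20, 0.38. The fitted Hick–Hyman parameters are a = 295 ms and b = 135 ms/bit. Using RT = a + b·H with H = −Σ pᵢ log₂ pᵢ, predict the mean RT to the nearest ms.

500 ms

Entropy contributions −pᵢ log₂ pᵢ: 0.5256, 0.4644, 0.5305; sum H = 1.5205 bits.
RT = a + bH = 295 + 135·1.5205 = 500.27 ms.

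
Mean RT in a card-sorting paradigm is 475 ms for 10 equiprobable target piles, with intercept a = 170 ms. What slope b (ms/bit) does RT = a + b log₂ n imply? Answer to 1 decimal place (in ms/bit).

91.8 ms/bit

log₂(10) = 3.3219 bits.
b = (RT − a)/log₂ n = (475 − 170) / 3.3219 = 91.814 ms/bit.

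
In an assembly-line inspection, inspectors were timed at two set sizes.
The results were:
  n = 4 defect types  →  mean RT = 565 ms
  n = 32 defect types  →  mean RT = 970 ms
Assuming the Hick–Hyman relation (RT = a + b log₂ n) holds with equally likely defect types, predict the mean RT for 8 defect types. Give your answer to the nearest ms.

RT is linear in log₂ n, so two points fix the line:
  b = (970 − 565) / (log₂ 32 − log₂ 4) = 405 / (5 − 2) = 135 ms/bit
  a = 565 − 135 × 2 = 295 ms
Then RT(8) = 295 + 135 × log₂ 8 = 295 + 135 × 3 ≈ 700.000 ms.

700 ms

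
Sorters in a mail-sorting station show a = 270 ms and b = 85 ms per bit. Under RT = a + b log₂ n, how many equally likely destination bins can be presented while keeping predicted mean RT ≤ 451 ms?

85·log₂ n ≤ 451 − 270 = 181, giving log₂ n ≤ 2.1294 and n ≤ 4.375. The largest whole number is 4.

4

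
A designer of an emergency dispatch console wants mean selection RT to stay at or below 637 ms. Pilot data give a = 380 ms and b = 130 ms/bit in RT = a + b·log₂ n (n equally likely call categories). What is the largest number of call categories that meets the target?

Information budget: (637 − 380)/130 = 1.9769 bits, so n ≤ 2^1.9769 = 3.937 → at most 3.

3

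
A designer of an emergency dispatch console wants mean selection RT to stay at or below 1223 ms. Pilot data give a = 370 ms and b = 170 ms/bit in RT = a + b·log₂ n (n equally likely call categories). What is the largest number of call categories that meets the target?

32

170·log₂ n ≤ 1223 − 370 = 853, giving log₂ n ≤ 5.0176 and n ≤ 32.394. The largest whole number is 32.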